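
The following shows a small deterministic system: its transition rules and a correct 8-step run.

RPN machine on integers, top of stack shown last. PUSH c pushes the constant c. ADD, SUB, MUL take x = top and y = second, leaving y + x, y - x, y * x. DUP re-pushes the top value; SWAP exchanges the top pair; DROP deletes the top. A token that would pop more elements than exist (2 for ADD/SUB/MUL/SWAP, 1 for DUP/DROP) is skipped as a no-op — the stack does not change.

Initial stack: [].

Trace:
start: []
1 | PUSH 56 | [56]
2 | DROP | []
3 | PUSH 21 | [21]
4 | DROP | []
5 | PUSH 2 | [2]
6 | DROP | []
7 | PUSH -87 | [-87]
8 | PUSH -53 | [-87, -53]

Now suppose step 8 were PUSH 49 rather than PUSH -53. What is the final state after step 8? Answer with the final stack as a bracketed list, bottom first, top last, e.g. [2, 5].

[-87, 49]

(re-executing from step 8 with the substitution; state before step 8: [-87])
8 | PUSH 49 | [-87, 49]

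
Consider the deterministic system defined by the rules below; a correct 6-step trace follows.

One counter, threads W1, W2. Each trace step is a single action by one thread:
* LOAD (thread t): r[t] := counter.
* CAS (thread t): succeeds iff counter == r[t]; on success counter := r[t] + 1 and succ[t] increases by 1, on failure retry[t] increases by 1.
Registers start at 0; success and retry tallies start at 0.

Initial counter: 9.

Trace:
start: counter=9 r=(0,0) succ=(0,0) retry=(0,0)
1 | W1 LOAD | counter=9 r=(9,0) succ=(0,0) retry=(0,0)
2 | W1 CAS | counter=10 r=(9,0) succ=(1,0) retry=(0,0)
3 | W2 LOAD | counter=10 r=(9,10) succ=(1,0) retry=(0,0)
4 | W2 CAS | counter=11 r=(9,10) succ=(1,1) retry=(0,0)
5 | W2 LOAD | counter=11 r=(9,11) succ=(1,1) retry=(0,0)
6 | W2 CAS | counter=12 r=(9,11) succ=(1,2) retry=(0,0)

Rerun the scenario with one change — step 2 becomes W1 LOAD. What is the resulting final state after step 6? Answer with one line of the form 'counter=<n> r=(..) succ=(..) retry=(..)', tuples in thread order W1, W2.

counter=11 r=(9,10) succ=(0,2) retry=(0,0)

(re-executing from step 2 with the substitution; state before step 2: counter=9 r=(9,0) succ=(0,0) retry=(0,0))
2 | W1 LOAD | counter=9 r=(9,0) succ=(0,0) retry=(0,0)
3 | W2 LOAD | counter=9 r=(9,9) succ=(0,0) retry=(0,0)
4 | W2 CAS | counter=10 r=(9,9) succ=(0,1) retry=(0,0)
5 | W2 LOAD | counter=10 r=(9,10) succ=(0,1) retry=(0,0)
6 | W2 CAS | counter=11 r=(9,10) succ=(0,2) retry=(0,0)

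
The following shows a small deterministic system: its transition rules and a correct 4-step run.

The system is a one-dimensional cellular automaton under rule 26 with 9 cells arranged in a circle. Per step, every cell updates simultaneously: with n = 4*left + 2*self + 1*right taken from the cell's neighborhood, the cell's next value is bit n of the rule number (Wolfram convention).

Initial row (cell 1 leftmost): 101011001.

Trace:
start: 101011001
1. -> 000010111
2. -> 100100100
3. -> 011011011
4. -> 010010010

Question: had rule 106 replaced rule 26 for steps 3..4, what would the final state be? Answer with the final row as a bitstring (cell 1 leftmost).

010010010

(re-executing steps 3..4 under rule 106; state before step 3: 100100100)
3. -> 001001001
4. -> 010010010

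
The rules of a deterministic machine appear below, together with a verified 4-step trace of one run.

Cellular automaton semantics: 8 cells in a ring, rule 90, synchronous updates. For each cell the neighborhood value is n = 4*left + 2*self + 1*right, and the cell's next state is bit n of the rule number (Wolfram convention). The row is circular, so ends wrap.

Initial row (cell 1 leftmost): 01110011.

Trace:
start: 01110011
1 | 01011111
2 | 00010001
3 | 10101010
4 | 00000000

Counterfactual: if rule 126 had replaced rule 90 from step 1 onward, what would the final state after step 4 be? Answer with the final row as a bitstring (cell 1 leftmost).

(re-executing steps 1..4 under rule 126; state before step 1: 01110011)
1 | 11011111
2 | 01110000
3 | 11011000
4 | 11111101

11111101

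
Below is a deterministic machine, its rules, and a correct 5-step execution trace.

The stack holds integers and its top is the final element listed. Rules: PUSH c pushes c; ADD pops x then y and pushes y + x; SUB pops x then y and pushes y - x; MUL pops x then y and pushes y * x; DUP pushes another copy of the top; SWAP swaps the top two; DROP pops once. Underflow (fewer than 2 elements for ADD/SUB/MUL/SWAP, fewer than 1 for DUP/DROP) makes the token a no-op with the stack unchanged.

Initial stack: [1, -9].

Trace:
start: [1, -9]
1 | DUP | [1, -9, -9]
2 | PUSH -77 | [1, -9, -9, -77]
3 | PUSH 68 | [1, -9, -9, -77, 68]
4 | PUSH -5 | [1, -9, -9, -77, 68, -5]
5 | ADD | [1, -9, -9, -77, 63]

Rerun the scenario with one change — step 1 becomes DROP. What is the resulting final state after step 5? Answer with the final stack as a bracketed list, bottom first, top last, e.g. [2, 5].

(re-executing from step 1 with the substitution; state before step 1: [1, -9])
1 | DROP | [1]
2 | PUSH -77 | [1, -77]
3 | PUSH 68 | [1, -77, 68]
4 | PUSH -5 | [1, -77, 68, -5]
5 | ADD | [1, -77, 63]

[1, -77, 63]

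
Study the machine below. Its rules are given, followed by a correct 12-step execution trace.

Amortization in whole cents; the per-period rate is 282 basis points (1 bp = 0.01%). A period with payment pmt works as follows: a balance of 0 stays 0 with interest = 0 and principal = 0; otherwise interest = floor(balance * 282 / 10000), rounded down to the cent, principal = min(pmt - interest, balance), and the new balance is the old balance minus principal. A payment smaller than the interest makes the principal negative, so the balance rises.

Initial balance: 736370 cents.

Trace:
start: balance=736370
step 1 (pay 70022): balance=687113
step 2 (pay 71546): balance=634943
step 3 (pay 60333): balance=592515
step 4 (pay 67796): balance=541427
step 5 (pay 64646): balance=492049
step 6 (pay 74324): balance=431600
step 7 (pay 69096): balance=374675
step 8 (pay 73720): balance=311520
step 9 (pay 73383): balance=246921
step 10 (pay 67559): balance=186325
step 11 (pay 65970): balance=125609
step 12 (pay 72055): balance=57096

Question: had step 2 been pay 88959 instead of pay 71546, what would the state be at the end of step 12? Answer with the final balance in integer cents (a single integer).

34102

(re-executing from step 2 with the substitution; state before step 2: balance=687113)
step 2 (pay 88959): balance=617530
step 3 (pay 60333): balance=574611
step 4 (pay 67796): balance=523019
step 5 (pay 64646): balance=473122
step 6 (pay 74324): balance=412140
step 7 (pay 69096): balance=354666
step 8 (pay 73720): balance=290947
step 9 (pay 73383): balance=225768
step 10 (pay 67559): balance=164575
step 11 (pay 65970): balance=103246
step 12 (pay 72055): balance=34102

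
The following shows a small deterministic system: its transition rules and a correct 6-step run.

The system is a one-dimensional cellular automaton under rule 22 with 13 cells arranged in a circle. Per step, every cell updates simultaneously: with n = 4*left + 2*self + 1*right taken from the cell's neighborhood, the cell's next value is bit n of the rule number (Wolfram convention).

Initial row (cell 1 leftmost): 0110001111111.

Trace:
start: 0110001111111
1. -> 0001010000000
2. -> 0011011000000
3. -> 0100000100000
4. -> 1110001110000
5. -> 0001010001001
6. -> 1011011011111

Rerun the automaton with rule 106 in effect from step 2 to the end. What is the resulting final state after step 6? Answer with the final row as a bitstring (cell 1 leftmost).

(re-executing steps 2..6 under rule 106; state before step 2: 0001010000000)
2. -> 0010100000000
3. -> 0101000000000
4. -> 1010000000000
5. -> 0100000000001
6. -> 1000000000010

1000000000010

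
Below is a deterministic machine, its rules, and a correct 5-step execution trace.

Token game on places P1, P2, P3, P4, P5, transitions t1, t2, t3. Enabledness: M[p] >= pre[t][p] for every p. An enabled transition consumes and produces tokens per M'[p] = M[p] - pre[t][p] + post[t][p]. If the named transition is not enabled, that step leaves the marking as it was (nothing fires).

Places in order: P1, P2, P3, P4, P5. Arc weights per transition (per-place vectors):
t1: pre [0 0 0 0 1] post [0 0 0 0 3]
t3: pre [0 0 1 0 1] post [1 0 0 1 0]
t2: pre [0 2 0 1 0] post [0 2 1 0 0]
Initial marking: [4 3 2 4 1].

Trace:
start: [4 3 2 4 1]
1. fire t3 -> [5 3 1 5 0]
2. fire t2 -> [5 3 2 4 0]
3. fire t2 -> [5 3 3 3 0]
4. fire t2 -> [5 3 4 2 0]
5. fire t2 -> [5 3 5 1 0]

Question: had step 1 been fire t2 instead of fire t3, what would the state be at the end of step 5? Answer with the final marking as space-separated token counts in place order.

(re-executing from step 1 with the substitution; state before step 1: [4 3 2 4 1])
1. fire t2 -> [4 3 3 3 1]
2. fire t2 -> [4 3 4 2 1]
3. fire t2 -> [4 3 5 1 1]
4. fire t2 -> [4 3 6 0 1]
5. fire t2 -> [4 3 6 0 1]

4 3 6 0 1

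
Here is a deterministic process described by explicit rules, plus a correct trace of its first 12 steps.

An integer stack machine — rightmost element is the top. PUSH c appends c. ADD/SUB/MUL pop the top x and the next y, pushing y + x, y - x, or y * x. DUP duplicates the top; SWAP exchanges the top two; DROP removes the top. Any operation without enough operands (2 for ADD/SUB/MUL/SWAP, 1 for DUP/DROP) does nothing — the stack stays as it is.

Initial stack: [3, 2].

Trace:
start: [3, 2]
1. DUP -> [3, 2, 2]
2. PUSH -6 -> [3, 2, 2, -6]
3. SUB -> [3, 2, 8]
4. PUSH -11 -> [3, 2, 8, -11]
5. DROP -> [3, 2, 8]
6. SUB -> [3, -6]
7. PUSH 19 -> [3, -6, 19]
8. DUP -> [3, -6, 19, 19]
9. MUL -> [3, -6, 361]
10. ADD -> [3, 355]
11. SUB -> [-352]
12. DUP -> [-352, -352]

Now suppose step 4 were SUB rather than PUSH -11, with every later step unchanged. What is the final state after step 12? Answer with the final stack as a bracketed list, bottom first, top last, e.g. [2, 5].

[364, 364]

(re-executing from step 4 with the substitution; state before step 4: [3, 2, 8])
4. SUB -> [3, -6]
5. DROP -> [3]
6. SUB -> [3]
7. PUSH 19 -> [3, 19]
8. DUP -> [3, 19, 19]
9. MUL -> [3, 361]
10. ADD -> [364]
11. SUB -> [364]
12. DUP -> [364, 364]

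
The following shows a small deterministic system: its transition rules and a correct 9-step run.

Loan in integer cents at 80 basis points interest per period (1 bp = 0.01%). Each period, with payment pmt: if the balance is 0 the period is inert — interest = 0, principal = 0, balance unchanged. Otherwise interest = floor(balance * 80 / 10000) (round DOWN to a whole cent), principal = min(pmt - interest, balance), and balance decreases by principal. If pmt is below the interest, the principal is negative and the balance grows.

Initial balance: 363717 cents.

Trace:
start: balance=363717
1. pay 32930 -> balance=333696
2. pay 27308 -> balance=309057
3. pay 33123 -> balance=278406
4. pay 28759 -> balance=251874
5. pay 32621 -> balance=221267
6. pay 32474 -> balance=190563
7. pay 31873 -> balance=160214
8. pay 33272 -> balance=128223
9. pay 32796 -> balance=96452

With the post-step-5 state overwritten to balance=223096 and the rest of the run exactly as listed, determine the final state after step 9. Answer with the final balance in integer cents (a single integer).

98340

state after step 5 := balance=223096
6. pay 32474 -> balance=192406
7. pay 31873 -> balance=162072
8. pay 33272 -> balance=130096
9. pay 32796 -> balance=98340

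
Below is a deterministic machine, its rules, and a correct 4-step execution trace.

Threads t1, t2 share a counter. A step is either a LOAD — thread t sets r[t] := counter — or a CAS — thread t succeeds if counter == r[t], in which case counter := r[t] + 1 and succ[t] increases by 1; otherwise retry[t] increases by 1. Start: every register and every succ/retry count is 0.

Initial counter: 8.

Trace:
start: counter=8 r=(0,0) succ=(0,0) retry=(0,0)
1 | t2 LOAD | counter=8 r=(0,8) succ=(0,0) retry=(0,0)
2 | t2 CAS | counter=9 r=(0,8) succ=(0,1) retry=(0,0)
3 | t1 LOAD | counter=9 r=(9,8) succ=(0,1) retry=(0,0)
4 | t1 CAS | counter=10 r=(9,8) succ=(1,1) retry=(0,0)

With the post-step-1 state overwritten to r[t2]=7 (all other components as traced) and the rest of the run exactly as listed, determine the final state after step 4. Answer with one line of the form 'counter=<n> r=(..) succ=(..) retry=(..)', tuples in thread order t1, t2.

state after step 1 := counter=8 r=(0,7) succ=(0,0) retry=(0,0)
2 | t2 CAS | counter=8 r=(0,7) succ=(0,0) retry=(0,1)
3 | t1 LOAD | counter=8 r=(8,7) succ=(0,0) retry=(0,1)
4 | t1 CAS | counter=9 r=(8,7) succ=(1,0) retry=(0,1)

counter=9 r=(8,7) succ=(1,0) retry=(0,1)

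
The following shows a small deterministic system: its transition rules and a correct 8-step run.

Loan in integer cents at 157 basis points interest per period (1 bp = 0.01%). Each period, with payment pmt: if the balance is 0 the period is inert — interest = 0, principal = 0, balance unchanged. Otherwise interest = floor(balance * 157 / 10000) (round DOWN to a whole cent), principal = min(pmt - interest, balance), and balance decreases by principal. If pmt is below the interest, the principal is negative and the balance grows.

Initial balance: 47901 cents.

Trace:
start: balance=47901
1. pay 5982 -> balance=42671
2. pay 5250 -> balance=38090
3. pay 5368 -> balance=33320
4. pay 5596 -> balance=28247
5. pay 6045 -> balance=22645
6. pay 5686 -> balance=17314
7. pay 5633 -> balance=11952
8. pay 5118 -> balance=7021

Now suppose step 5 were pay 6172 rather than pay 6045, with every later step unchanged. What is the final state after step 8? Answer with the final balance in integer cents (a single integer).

6888

(re-executing from step 5 with the substitution; state before step 5: balance=28247)
5. pay 6172 -> balance=22518
6. pay 5686 -> balance=17185
7. pay 5633 -> balance=11821
8. pay 5118 -> balance=6888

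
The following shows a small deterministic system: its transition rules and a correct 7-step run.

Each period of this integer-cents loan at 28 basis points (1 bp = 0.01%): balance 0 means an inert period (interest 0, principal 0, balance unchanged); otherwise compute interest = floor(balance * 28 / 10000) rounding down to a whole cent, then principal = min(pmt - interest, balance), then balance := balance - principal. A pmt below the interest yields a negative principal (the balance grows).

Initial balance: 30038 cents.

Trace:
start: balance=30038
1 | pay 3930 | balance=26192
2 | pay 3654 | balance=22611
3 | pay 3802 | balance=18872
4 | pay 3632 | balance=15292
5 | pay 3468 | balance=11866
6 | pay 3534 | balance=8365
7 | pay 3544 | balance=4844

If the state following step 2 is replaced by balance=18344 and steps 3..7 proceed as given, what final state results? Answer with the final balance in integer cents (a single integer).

517

state after step 2 := balance=18344
3 | pay 3802 | balance=14593
4 | pay 3632 | balance=11001
5 | pay 3468 | balance=7563
6 | pay 3534 | balance=4050
7 | pay 3544 | balance=517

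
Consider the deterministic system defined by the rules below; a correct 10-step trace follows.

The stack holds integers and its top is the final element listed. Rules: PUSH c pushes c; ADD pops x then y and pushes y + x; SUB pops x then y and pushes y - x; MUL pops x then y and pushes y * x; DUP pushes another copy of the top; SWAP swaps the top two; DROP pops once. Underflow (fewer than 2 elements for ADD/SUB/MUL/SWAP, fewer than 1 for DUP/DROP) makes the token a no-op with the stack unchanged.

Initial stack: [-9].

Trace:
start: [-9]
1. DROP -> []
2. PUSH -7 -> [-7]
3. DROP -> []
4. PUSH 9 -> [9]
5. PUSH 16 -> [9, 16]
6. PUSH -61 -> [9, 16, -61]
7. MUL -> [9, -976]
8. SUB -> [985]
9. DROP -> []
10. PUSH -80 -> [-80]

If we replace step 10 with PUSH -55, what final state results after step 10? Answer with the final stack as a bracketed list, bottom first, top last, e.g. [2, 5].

(re-executing from step 10 with the substitution; state before step 10: [])
10. PUSH -55 -> [-55]

[-55]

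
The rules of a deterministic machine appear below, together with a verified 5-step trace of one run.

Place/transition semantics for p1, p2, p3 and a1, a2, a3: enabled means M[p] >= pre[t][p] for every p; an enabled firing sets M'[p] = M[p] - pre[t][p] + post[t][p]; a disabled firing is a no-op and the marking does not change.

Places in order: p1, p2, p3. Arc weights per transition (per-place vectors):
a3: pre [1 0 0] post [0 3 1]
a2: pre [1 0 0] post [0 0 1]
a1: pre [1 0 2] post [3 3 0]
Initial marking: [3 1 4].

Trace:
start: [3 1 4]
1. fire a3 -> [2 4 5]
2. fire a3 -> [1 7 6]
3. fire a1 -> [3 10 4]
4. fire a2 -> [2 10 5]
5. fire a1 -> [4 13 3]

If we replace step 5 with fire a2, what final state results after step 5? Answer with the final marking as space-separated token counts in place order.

1 10 6

(re-executing from step 5 with the substitution; state before step 5: [2 10 5])
5. fire a2 -> [1 10 6]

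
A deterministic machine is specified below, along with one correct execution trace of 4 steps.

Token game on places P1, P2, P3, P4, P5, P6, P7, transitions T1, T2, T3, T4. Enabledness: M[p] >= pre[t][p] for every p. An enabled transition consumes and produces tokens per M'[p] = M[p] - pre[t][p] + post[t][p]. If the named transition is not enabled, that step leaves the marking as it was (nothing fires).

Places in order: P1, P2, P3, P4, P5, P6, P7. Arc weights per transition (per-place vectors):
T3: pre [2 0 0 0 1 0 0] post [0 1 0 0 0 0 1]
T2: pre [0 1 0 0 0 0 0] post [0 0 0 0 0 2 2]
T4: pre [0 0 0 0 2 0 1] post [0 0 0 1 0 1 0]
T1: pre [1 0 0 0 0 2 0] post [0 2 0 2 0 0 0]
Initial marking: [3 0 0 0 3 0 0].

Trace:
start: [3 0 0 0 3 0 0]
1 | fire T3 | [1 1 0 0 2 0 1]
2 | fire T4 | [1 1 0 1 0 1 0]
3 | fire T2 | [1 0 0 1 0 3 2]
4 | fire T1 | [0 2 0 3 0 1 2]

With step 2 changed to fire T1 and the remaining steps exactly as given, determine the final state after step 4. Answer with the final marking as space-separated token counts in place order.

0 2 0 2 2 0 3

(re-executing from step 2 with the substitution; state before step 2: [1 1 0 0 2 0 1])
2 | fire T1 | [1 1 0 0 2 0 1]
3 | fire T2 | [1 0 0 0 2 2 3]
4 | fire T1 | [0 2 0 2 2 0 3]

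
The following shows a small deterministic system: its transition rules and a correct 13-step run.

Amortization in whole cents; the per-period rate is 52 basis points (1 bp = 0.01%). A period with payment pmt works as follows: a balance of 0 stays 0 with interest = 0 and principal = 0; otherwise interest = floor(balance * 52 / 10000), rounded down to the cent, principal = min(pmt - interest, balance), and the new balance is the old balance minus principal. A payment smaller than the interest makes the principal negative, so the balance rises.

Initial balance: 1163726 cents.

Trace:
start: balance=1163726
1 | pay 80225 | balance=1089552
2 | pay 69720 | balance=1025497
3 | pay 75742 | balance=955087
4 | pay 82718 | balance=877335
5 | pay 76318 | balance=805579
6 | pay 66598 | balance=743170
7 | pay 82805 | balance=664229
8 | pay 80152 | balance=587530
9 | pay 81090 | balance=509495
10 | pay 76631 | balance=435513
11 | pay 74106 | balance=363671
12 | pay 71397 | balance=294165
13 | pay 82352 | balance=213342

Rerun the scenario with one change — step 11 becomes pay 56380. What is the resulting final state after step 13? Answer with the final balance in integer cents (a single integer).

231253

(re-executing from step 11 with the substitution; state before step 11: balance=435513)
11 | pay 56380 | balance=381397
12 | pay 71397 | balance=311983
13 | pay 82352 | balance=231253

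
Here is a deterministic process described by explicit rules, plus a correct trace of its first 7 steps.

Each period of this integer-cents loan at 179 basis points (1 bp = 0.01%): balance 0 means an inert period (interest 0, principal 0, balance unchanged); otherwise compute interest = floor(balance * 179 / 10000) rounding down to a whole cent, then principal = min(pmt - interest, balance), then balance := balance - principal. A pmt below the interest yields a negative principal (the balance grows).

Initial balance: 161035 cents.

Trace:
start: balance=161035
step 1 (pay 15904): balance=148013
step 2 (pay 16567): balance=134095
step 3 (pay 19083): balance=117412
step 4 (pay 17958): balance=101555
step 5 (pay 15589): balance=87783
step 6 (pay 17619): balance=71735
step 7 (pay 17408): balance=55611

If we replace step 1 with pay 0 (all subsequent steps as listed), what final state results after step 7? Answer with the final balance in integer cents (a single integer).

(re-executing from step 1 with the substitution; state before step 1: balance=161035)
step 1 (pay 0): balance=163917
step 2 (pay 16567): balance=150284
step 3 (pay 19083): balance=133891
step 4 (pay 17958): balance=118329
step 5 (pay 15589): balance=104858
step 6 (pay 17619): balance=89115
step 7 (pay 17408): balance=73302

73302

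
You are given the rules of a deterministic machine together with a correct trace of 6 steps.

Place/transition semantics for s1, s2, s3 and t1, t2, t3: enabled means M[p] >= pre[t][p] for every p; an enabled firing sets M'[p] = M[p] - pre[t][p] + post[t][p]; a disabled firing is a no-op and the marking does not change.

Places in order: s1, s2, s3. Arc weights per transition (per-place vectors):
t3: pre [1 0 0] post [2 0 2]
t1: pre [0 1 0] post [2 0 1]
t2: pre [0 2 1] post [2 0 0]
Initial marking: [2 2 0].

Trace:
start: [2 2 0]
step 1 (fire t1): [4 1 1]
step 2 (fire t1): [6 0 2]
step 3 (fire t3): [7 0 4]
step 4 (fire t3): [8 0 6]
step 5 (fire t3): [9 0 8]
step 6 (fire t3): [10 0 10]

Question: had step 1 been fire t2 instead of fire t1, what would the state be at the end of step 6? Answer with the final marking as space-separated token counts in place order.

8 1 9

(re-executing from step 1 with the substitution; state before step 1: [2 2 0])
step 1 (fire t2): [2 2 0]
step 2 (fire t1): [4 1 1]
step 3 (fire t3): [5 1 3]
step 4 (fire t3): [6 1 5]
step 5 (fire t3): [7 1 7]
step 6 (fire t3): [8 1 9]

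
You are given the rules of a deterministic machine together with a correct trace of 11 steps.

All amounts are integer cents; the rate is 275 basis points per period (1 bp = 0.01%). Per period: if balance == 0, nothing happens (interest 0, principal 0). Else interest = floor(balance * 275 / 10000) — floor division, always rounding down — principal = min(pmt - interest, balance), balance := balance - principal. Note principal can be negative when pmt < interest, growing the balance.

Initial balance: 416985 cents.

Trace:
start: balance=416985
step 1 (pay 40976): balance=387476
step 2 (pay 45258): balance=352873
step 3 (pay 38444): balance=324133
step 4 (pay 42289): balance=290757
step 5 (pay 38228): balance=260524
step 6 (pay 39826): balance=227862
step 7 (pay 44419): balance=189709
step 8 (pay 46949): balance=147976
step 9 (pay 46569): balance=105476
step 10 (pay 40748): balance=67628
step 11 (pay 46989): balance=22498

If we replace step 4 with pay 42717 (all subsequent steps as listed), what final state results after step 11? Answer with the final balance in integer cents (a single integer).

(re-executing from step 4 with the substitution; state before step 4: balance=324133)
step 4 (pay 42717): balance=290329
step 5 (pay 38228): balance=260085
step 6 (pay 39826): balance=227411
step 7 (pay 44419): balance=189245
step 8 (pay 46949): balance=147500
step 9 (pay 46569): balance=104987
step 10 (pay 40748): balance=67126
step 11 (pay 46989): balance=21982

21982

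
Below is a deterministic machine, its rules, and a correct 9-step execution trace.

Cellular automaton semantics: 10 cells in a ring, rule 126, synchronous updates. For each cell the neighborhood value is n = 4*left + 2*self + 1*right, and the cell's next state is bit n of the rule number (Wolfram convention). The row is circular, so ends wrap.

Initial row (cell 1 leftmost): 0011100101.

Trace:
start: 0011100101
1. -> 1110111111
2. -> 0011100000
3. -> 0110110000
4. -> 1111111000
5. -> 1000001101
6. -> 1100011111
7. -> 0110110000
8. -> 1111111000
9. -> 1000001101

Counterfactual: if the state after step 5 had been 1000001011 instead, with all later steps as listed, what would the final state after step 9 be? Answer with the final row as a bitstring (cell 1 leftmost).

state after step 5 := 1000001011
6. -> 1100011110
7. -> 1110110011
8. -> 0011111110
9. -> 0110000011

0110000011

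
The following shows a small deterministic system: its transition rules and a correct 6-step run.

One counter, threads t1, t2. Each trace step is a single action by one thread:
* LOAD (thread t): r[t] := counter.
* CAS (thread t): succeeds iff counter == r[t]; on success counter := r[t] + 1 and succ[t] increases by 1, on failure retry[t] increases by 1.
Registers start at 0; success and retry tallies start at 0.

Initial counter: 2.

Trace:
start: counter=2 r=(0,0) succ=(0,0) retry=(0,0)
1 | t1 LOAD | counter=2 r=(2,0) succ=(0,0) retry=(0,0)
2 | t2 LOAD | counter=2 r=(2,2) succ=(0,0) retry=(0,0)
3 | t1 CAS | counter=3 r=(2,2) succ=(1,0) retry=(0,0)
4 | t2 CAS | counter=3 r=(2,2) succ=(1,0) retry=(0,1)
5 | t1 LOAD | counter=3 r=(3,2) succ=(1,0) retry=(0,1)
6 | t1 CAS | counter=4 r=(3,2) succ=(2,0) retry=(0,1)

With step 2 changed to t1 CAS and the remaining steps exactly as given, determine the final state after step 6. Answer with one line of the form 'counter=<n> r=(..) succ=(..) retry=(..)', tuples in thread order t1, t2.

(re-executing from step 2 with the substitution; state before step 2: counter=2 r=(2,0) succ=(0,0) retry=(0,0))
2 | t1 CAS | counter=3 r=(2,0) succ=(1,0) retry=(0,0)
3 | t1 CAS | counter=3 r=(2,0) succ=(1,0) retry=(1,0)
4 | t2 CAS | counter=3 r=(2,0) succ=(1,0) retry=(1,1)
5 | t1 LOAD | counter=3 r=(3,0) succ=(1,0) retry=(1,1)
6 | t1 CAS | counter=4 r=(3,0) succ=(2,0) retry=(1,1)

counter=4 r=(3,0) succ=(2,0) retry=(1,1)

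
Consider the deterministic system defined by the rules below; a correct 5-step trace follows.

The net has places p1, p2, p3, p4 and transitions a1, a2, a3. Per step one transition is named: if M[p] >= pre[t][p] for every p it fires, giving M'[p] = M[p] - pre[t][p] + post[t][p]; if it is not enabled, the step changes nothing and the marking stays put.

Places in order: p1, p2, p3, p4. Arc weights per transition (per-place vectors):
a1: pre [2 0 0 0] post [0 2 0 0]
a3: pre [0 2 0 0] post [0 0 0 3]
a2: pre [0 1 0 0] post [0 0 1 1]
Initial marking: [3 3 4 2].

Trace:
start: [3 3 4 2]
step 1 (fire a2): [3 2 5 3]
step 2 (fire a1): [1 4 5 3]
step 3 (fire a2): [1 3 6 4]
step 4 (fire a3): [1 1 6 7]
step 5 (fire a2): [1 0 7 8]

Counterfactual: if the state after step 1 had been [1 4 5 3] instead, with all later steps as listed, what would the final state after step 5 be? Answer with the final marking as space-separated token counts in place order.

state after step 1 := [1 4 5 3]
step 2 (fire a1): [1 4 5 3]
step 3 (fire a2): [1 3 6 4]
step 4 (fire a3): [1 1 6 7]
step 5 (fire a2): [1 0 7 8]

1 0 7 8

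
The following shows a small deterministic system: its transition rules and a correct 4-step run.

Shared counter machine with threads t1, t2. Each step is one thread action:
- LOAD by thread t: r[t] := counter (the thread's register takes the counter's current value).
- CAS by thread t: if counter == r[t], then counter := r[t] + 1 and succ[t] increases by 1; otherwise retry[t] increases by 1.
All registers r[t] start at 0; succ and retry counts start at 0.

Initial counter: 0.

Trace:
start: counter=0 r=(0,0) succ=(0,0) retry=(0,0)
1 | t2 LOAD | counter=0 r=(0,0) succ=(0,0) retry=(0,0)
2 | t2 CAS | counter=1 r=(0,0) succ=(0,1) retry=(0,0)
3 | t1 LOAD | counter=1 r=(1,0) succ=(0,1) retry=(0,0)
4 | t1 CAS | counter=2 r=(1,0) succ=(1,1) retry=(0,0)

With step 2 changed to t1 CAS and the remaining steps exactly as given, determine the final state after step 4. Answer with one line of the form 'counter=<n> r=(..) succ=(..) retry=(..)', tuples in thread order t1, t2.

(re-executing from step 2 with the substitution; state before step 2: counter=0 r=(0,0) succ=(0,0) retry=(0,0))
2 | t1 CAS | counter=1 r=(0,0) succ=(1,0) retry=(0,0)
3 | t1 LOAD | counter=1 r=(1,0) succ=(1,0) retry=(0,0)
4 | t1 CAS | counter=2 r=(1,0) succ=(2,0) retry=(0,0)

counter=2 r=(1,0) succ=(2,0) retry=(0,0)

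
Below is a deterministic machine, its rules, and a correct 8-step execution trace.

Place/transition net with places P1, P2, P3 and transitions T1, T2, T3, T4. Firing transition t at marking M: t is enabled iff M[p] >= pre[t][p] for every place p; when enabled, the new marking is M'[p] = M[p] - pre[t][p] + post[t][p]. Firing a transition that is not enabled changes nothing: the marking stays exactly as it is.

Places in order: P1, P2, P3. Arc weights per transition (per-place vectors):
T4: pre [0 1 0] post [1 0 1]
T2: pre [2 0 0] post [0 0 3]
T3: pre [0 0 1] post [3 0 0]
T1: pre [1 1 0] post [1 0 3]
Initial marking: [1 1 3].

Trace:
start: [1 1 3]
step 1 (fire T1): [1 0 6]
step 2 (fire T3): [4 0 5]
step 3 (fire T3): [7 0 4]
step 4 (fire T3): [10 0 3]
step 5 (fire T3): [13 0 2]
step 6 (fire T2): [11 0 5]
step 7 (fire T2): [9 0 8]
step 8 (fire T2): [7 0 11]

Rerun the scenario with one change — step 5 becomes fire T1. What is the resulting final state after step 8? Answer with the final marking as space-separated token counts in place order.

4 0 12

(re-executing from step 5 with the substitution; state before step 5: [10 0 3])
step 5 (fire T1): [10 0 3]
step 6 (fire T2): [8 0 6]
step 7 (fire T2): [6 0 9]
step 8 (fire T2): [4 0 12]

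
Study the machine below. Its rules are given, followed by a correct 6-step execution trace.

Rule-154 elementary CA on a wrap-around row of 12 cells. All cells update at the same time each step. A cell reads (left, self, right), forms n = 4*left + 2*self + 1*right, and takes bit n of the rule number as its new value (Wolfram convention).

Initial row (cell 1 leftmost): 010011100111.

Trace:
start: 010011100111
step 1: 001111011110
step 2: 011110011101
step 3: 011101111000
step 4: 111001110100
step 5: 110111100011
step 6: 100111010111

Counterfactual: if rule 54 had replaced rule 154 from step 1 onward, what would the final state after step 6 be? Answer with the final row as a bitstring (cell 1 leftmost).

111110000001

(re-executing steps 1..6 under rule 54; state before step 1: 010011100111)
step 1: 111100011000
step 2: 000010100101
step 3: 100111111111
step 4: 011000000000
step 5: 100100000000
step 6: 111110000001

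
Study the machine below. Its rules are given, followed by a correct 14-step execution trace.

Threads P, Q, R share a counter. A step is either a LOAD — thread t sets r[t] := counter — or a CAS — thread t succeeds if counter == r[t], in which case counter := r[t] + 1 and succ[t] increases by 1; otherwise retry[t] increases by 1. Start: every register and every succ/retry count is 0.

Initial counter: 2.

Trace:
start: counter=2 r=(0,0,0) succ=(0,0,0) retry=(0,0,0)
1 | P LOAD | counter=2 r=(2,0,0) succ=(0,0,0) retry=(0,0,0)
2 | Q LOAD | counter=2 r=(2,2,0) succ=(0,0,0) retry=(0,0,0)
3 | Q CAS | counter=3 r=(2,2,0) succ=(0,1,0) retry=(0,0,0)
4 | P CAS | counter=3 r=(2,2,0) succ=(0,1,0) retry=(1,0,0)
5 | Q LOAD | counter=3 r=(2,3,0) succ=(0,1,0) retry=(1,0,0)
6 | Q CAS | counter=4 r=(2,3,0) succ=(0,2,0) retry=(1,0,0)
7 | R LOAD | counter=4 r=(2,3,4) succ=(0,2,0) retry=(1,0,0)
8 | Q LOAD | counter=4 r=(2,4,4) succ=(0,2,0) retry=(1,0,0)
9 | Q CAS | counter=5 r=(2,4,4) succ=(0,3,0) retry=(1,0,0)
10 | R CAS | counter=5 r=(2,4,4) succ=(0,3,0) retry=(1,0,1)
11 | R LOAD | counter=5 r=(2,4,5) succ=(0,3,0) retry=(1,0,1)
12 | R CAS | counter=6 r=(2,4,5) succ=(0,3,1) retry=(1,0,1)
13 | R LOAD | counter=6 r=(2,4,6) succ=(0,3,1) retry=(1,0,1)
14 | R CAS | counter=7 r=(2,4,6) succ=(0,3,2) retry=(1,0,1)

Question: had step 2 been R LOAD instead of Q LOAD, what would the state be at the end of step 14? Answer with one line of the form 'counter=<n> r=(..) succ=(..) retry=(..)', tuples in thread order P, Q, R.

counter=7 r=(2,4,6) succ=(1,2,2) retry=(0,1,1)

(re-executing from step 2 with the substitution; state before step 2: counter=2 r=(2,0,0) succ=(0,0,0) retry=(0,0,0))
2 | R LOAD | counter=2 r=(2,0,2) succ=(0,0,0) retry=(0,0,0)
3 | Q CAS | counter=2 r=(2,0,2) succ=(0,0,0) retry=(0,1,0)
4 | P CAS | counter=3 r=(2,0,2) succ=(1,0,0) retry=(0,1,0)
5 | Q LOAD | counter=3 r=(2,3,2) succ=(1,0,0) retry=(0,1,0)
6 | Q CAS | counter=4 r=(2,3,2) succ=(1,1,0) retry=(0,1,0)
7 | R LOAD | counter=4 r=(2,3,4) succ=(1,1,0) retry=(0,1,0)
8 | Q LOAD | counter=4 r=(2,4,4) succ=(1,1,0) retry=(0,1,0)
9 | Q CAS | counter=5 r=(2,4,4) succ=(1,2,0) retry=(0,1,0)
10 | R CAS | counter=5 r=(2,4,4) succ=(1,2,0) retry=(0,1,1)
11 | R LOAD | counter=5 r=(2,4,5) succ=(1,2,0) retry=(0,1,1)
12 | R CAS | counter=6 r=(2,4,5) succ=(1,2,1) retry=(0,1,1)
13 | R LOAD | counter=6 r=(2,4,6) succ=(1,2,1) retry=(0,1,1)
14 | R CAS | counter=7 r=(2,4,6) succ=(1,2,2) retry=(0,1,1)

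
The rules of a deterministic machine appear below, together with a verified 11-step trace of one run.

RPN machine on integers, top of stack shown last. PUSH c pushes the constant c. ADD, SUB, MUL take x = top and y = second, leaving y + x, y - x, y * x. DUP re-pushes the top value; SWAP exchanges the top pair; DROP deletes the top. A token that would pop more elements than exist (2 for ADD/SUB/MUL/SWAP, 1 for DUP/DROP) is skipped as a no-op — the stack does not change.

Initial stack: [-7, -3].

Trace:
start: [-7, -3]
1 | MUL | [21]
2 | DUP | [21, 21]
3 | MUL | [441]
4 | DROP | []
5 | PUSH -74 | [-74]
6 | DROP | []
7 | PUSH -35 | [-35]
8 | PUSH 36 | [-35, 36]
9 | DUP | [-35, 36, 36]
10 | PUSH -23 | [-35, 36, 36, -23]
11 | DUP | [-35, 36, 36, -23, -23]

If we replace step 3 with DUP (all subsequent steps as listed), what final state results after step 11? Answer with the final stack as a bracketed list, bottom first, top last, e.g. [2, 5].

(re-executing from step 3 with the substitution; state before step 3: [21, 21])
3 | DUP | [21, 21, 21]
4 | DROP | [21, 21]
5 | PUSH -74 | [21, 21, -74]
6 | DROP | [21, 21]
7 | PUSH -35 | [21, 21, -35]
8 | PUSH 36 | [21, 21, -35, 36]
9 | DUP | [21, 21, -35, 36, 36]
10 | PUSH -23 | [21, 21, -35, 36, 36, -23]
11 | DUP | [21, 21, -35, 36, 36, -23, -23]

[21, 21, -35, 36, 36, -23, -23]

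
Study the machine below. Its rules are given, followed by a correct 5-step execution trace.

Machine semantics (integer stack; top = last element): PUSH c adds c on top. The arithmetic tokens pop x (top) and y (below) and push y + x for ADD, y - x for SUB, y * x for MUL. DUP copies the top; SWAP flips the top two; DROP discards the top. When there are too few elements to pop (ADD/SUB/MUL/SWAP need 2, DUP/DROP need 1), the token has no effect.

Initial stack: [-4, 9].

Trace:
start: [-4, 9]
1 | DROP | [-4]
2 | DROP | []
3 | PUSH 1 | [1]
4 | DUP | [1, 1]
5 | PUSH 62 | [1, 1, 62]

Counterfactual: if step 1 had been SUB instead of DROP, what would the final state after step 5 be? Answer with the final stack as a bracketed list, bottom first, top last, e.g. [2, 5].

(re-executing from step 1 with the substitution; state before step 1: [-4, 9])
1 | SUB | [-13]
2 | DROP | []
3 | PUSH 1 | [1]
4 | DUP | [1, 1]
5 | PUSH 62 | [1, 1, 62]

[1, 1, 62]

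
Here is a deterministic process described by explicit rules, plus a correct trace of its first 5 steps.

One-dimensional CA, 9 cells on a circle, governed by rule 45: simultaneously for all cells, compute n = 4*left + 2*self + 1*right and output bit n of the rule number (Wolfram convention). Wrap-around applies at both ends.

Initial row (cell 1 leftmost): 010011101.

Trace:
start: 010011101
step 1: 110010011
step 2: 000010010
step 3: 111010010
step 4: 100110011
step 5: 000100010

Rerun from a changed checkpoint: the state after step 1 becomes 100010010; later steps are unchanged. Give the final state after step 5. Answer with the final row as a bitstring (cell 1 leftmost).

010111010

state after step 1 := 100010010
step 2: 101010011
step 3: 011110010
step 4: 010000010
step 5: 010111010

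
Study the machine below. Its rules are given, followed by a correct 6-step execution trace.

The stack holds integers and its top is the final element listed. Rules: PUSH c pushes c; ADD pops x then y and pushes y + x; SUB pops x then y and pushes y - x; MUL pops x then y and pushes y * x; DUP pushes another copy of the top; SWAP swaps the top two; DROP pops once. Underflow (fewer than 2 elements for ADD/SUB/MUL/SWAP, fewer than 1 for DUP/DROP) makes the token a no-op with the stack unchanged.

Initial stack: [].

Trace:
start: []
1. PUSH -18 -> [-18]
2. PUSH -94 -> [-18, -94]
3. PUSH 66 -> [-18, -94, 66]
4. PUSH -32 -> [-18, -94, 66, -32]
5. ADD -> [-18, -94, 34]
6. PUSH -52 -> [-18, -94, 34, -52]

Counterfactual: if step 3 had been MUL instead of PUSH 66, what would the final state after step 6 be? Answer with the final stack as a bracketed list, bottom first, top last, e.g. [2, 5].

(re-executing from step 3 with the substitution; state before step 3: [-18, -94])
3. MUL -> [1692]
4. PUSH -32 -> [1692, -32]
5. ADD -> [1660]
6. PUSH -52 -> [1660, -52]

[1660, -52]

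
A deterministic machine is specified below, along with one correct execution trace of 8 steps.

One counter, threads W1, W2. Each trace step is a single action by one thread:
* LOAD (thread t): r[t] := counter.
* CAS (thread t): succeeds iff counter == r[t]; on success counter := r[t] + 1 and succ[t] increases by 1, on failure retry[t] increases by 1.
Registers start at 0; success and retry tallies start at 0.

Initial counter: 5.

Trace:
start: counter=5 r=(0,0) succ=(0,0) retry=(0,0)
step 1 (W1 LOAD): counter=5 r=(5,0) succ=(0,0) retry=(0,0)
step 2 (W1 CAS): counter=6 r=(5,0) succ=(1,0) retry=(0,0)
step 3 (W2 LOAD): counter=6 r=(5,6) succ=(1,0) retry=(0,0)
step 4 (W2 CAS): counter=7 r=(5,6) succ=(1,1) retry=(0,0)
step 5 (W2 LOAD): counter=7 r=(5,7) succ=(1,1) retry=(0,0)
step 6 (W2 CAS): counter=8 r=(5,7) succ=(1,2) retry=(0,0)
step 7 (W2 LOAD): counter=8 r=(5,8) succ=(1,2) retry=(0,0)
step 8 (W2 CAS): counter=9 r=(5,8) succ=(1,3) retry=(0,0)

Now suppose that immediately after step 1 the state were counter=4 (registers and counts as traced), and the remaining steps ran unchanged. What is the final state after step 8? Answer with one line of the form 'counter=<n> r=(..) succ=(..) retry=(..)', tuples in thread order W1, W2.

state after step 1 := counter=4 r=(5,0) succ=(0,0) retry=(0,0)
step 2 (W1 CAS): counter=4 r=(5,0) succ=(0,0) retry=(1,0)
step 3 (W2 LOAD): counter=4 r=(5,4) succ=(0,0) retry=(1,0)
step 4 (W2 CAS): counter=5 r=(5,4) succ=(0,1) retry=(1,0)
step 5 (W2 LOAD): counter=5 r=(5,5) succ=(0,1) retry=(1,0)
step 6 (W2 CAS): counter=6 r=(5,5) succ=(0,2) retry=(1,0)
step 7 (W2 LOAD): counter=6 r=(5,6) succ=(0,2) retry=(1,0)
step 8 (W2 CAS): counter=7 r=(5,6) succ=(0,3) retry=(1,0)

counter=7 r=(5,6) succ=(0,3) retry=(1,0)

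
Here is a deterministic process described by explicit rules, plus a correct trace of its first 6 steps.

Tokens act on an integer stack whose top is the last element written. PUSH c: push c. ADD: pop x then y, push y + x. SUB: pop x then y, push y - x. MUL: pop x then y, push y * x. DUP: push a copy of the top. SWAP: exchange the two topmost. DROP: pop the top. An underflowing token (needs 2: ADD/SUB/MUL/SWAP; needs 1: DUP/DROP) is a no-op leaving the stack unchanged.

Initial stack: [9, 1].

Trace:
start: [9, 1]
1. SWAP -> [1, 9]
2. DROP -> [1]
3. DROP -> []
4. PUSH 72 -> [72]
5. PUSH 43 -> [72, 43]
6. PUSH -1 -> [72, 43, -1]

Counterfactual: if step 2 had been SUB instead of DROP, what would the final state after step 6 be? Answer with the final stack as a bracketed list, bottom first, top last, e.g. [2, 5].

[72, 43, -1]

(re-executing from step 2 with the substitution; state before step 2: [1, 9])
2. SUB -> [-8]
3. DROP -> []
4. PUSH 72 -> [72]
5. PUSH 43 -> [72, 43]
6. PUSH -1 -> [72, 43, -1]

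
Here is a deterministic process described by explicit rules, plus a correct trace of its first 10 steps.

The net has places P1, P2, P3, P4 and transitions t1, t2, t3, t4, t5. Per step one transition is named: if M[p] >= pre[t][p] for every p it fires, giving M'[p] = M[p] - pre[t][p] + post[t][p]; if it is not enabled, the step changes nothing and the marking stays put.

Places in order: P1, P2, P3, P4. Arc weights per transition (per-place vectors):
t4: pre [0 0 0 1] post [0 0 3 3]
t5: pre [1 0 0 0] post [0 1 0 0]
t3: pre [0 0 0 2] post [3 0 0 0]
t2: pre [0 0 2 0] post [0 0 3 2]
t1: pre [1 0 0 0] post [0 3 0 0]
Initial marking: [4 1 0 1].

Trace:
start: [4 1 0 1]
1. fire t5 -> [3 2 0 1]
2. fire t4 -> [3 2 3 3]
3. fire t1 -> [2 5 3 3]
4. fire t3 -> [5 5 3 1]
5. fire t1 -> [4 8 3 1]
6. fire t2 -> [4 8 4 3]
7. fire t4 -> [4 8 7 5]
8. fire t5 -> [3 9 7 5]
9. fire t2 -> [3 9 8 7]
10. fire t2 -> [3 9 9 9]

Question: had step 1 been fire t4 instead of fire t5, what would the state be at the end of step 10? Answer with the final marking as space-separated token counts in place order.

4 8 12 11

(re-executing from step 1 with the substitution; state before step 1: [4 1 0 1])
1. fire t4 -> [4 1 3 3]
2. fire t4 -> [4 1 6 5]
3. fire t1 -> [3 4 6 5]
4. fire t3 -> [6 4 6 3]
5. fire t1 -> [5 7 6 3]
6. fire t2 -> [5 7 7 5]
7. fire t4 -> [5 7 10 7]
8. fire t5 -> [4 8 10 7]
9. fire t2 -> [4 8 11 9]
10. fire t2 -> [4 8 12 11]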